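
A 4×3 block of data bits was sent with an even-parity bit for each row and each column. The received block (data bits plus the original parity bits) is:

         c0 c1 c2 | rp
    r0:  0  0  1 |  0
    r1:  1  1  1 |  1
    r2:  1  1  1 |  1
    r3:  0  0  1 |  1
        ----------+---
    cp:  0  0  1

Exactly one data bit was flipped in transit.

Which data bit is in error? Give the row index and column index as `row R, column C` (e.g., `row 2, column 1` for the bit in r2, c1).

row 0, column 2

Recompute each row's even parity and compare to rp:
  r0: data parity 1, sent rp 0 → mismatch
  r1: data parity 1, sent rp 1 → ok
  r2: data parity 1, sent rp 1 → ok
  r3: data parity 1, sent rp 1 → ok
Recompute each column's even parity and compare to cp:
  c0: data parity 0, sent cp 0 → ok
  c1: data parity 0, sent cp 0 → ok
  c2: data parity 0, sent cp 1 → mismatch
Exactly one row (r0) and one column (c2) fail → the flipped bit is at their intersection.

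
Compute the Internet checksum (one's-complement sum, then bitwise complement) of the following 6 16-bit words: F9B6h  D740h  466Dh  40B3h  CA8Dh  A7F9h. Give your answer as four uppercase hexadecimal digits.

One's-complement addition (fold any carry out of bit 15 back into bit 0):
  0xF9B6 + 0xD740 = 0x1D0F6 → wrap carry → 0xD0F7
  0xD0F7 + 0x466D = 0x11764 → wrap carry → 0x1765
  0x1765 + 0x40B3 = 0x05818
  0x5818 + 0xCA8D = 0x122A5 → wrap carry → 0x22A6
  0x22A6 + 0xA7F9 = 0x0CA9F
One's-complement sum = 0xCA9F.
Checksum = ~0xCA9F & 0xFFFF = 0x3560.

3560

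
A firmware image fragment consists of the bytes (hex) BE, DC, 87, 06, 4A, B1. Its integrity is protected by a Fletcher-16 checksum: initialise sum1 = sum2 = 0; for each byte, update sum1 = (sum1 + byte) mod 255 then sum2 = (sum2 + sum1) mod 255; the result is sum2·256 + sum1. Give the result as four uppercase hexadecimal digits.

Running sums (mod 255):
  after byte 0 (BE): sum1=190, sum2=190
  after byte 1 (DC): sum1=155, sum2=90
  after byte 2 (87): sum1=35, sum2=125
  after byte 3 (06): sum1=41, sum2=166
  after byte 4 (4A): sum1=115, sum2=26
  after byte 5 (B1): sum1=37, sum2=63
Checksum = sum2·256 + sum1 = 63·256 + 37 = 16165 = 0x3F25.

3F25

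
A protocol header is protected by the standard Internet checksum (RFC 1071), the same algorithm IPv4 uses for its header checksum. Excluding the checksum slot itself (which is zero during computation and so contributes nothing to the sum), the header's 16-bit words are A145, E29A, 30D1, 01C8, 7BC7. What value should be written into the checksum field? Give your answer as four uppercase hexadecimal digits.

CDBE

One's-complement addition (fold any carry out of bit 15 back into bit 0):
  0xA145 + 0xE29A = 0x183DF → wrap carry → 0x83E0
  0x83E0 + 0x30D1 = 0x0B4B1
  0xB4B1 + 0x01C8 = 0x0B679
  0xB679 + 0x7BC7 = 0x13240 → wrap carry → 0x3241
One's-complement sum = 0x3241.
Checksum = ~0x3241 & 0xFFFF = 0xCDBE.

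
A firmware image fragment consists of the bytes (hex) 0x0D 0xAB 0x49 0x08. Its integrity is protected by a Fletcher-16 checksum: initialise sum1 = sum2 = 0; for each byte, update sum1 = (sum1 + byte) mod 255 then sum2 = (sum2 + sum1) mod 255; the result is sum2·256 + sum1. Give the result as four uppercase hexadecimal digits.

D10A

Running sums (mod 255):
  after byte 0 (0x0D): sum1=13, sum2=13
  after byte 1 (0xAB): sum1=184, sum2=197
  after byte 2 (0x49): sum1=2, sum2=199
  after byte 3 (0x08): sum1=10, sum2=209
Checksum = sum2·256 + sum1 = 209·256 + 10 = 53514 = 0xD10A.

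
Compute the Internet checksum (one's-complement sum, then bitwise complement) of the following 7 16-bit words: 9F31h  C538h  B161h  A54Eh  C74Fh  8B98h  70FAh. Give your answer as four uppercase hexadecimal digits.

8102

One's-complement addition (fold any carry out of bit 15 back into bit 0):
  0x9F31 + 0xC538 = 0x16469 → wrap carry → 0x646A
  0x646A + 0xB161 = 0x115CB → wrap carry → 0x15CC
  0x15CC + 0xA54E = 0x0BB1A
  0xBB1A + 0xC74F = 0x18269 → wrap carry → 0x826A
  0x826A + 0x8B98 = 0x10E02 → wrap carry → 0x0E03
  0x0E03 + 0x70FA = 0x07EFD
One's-complement sum = 0x7EFD.
Checksum = ~0x7EFD & 0xFFFF = 0x8102.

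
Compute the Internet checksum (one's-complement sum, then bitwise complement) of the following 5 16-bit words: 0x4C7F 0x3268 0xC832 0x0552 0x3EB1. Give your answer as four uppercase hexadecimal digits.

One's-complement addition (fold any carry out of bit 15 back into bit 0):
  0x4C7F + 0x3268 = 0x07EE7
  0x7EE7 + 0xC832 = 0x14719 → wrap carry → 0x471A
  0x471A + 0x0552 = 0x04C6C
  0x4C6C + 0x3EB1 = 0x08B1D
One's-complement sum = 0x8B1D.
Checksum = ~0x8B1D & 0xFFFF = 0x74E2.

74E2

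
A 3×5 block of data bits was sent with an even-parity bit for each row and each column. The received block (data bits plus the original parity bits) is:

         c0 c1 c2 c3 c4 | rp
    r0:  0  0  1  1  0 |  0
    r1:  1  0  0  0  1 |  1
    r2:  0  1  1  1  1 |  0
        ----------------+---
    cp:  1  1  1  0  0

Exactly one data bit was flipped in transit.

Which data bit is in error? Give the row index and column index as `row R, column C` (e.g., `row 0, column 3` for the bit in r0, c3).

Recompute each row's even parity and compare to rp:
  r0: data parity 0, sent rp 0 → ok
  r1: data parity 0, sent rp 1 → mismatch
  r2: data parity 0, sent rp 0 → ok
Recompute each column's even parity and compare to cp:
  c0: data parity 1, sent cp 1 → ok
  c1: data parity 1, sent cp 1 → ok
  c2: data parity 0, sent cp 1 → mismatch
  c3: data parity 0, sent cp 0 → ok
  c4: data parity 0, sent cp 0 → ok
Exactly one row (r1) and one column (c2) fail → the flipped bit is at their intersection.

row 1, column 2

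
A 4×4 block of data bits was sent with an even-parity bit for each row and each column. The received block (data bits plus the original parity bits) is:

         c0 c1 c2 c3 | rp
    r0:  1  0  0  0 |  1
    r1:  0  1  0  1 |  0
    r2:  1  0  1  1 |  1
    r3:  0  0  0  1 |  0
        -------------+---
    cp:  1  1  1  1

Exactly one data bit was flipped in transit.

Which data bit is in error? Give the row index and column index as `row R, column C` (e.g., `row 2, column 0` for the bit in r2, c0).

row 3, column 0

Recompute each row's even parity and compare to rp:
  r0: data parity 1, sent rp 1 → ok
  r1: data parity 0, sent rp 0 → ok
  r2: data parity 1, sent rp 1 → ok
  r3: data parity 1, sent rp 0 → mismatch
Recompute each column's even parity and compare to cp:
  c0: data parity 0, sent cp 1 → mismatch
  c1: data parity 1, sent cp 1 → ok
  c2: data parity 1, sent cp 1 → ok
  c3: data parity 1, sent cp 1 → ok
Exactly one row (r3) and one column (c0) fail → the flipped bit is at their intersection.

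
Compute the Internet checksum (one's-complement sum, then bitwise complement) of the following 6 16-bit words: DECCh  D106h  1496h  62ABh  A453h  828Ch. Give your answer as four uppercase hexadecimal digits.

One's-complement addition (fold any carry out of bit 15 back into bit 0):
  0xDECC + 0xD106 = 0x1AFD2 → wrap carry → 0xAFD3
  0xAFD3 + 0x1496 = 0x0C469
  0xC469 + 0x62AB = 0x12714 → wrap carry → 0x2715
  0x2715 + 0xA453 = 0x0CB68
  0xCB68 + 0x828C = 0x14DF4 → wrap carry → 0x4DF5
One's-complement sum = 0x4DF5.
Checksum = ~0x4DF5 & 0xFFFF = 0xB20A.

B20A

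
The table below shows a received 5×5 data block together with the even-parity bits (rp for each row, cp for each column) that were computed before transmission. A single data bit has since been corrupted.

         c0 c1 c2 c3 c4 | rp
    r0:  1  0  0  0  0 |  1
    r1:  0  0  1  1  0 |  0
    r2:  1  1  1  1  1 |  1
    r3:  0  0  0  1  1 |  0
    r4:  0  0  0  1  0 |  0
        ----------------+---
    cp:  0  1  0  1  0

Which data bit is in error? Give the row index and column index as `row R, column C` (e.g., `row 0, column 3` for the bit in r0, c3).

Recompute each row's even parity and compare to rp:
  r0: data parity 1, sent rp 1 → ok
  r1: data parity 0, sent rp 0 → ok
  r2: data parity 1, sent rp 1 → ok
  r3: data parity 0, sent rp 0 → ok
  r4: data parity 1, sent rp 0 → mismatch
Recompute each column's even parity and compare to cp:
  c0: data parity 0, sent cp 0 → ok
  c1: data parity 1, sent cp 1 → ok
  c2: data parity 0, sent cp 0 → ok
  c3: data parity 0, sent cp 1 → mismatch
  c4: data parity 0, sent cp 0 → ok
Exactly one row (r4) and one column (c3) fail → the flipped bit is at their intersection.

row 4, column 3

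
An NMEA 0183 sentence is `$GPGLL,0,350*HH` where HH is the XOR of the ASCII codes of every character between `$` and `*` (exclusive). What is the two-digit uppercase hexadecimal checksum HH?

XOR the ASCII codes of the payload characters:
  'G' = 0x47 → acc = 0x47
  'P' = 0x50 → acc = 0x17
  'G' = 0x47 → acc = 0x50
  'L' = 0x4C → acc = 0x1C
  'L' = 0x4C → acc = 0x50
  ',' = 0x2C → acc = 0x7C
  '0' = 0x30 → acc = 0x4C
  ',' = 0x2C → acc = 0x60
  '3' = 0x33 → acc = 0x53
  '5' = 0x35 → acc = 0x66
  '0' = 0x30 → acc = 0x56
Checksum = 0x56.

56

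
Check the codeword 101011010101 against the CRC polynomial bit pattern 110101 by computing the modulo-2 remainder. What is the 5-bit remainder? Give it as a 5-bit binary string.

10110

Modulo-2 division of 101011010101 by 110101:
  pos 0: 101011 XOR 110101 = 011110
  pos 1: 111100 XOR 110101 = 001001
  pos 3: 100110 XOR 110101 = 010011
  pos 4: 100111 XOR 110101 = 010010
  pos 5: 100100 XOR 110101 = 010001
  pos 6: 100011 XOR 110101 = 010110
Remainder = 10110 (nonzero — an error is detected).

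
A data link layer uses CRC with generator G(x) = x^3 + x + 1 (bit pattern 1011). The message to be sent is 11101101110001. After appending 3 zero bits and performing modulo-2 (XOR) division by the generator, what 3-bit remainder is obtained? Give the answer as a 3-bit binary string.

010

Append 3 zeros: 11101101110001000. Divide by 1011 (XOR where the leading bit is 1):
  pos 0: 1110 XOR 1011 = 0101
  pos 1: 1011 XOR 1011 = 0000
  pos 5: 1011 XOR 1011 = 0000
  pos 9: 1000 XOR 1011 = 0011
  pos 11: 1110 XOR 1011 = 0101
  pos 12: 1010 XOR 1011 = 0001
Remainder (last 3 bits) = 010. This is the CRC / FCS.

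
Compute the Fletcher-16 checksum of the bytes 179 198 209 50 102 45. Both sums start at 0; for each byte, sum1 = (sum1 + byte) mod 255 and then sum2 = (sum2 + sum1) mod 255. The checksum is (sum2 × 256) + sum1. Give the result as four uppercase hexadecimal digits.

EF12

Running sums (mod 255):
  after byte 0 (179): sum1=179, sum2=179
  after byte 1 (198): sum1=122, sum2=46
  after byte 2 (209): sum1=76, sum2=122
  after byte 3 (50): sum1=126, sum2=248
  after byte 4 (102): sum1=228, sum2=221
  after byte 5 (45): sum1=18, sum2=239
Checksum = sum2·256 + sum1 = 239·256 + 18 = 61202 = 0xEF12.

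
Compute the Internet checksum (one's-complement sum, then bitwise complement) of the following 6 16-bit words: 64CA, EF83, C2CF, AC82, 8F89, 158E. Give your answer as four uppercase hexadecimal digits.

One's-complement addition (fold any carry out of bit 15 back into bit 0):
  0x64CA + 0xEF83 = 0x1544D → wrap carry → 0x544E
  0x544E + 0xC2CF = 0x1171D → wrap carry → 0x171E
  0x171E + 0xAC82 = 0x0C3A0
  0xC3A0 + 0x8F89 = 0x15329 → wrap carry → 0x532A
  0x532A + 0x158E = 0x068B8
One's-complement sum = 0x68B8.
Checksum = ~0x68B8 & 0xFFFF = 0x9747.

9747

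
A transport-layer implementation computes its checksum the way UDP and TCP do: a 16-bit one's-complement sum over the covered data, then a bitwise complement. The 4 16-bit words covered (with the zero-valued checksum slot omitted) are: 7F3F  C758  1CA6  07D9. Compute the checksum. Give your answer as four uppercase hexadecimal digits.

94E8

One's-complement addition (fold any carry out of bit 15 back into bit 0):
  0x7F3F + 0xC758 = 0x14697 → wrap carry → 0x4698
  0x4698 + 0x1CA6 = 0x0633E
  0x633E + 0x07D9 = 0x06B17
One's-complement sum = 0x6B17.
Checksum = ~0x6B17 & 0xFFFF = 0x94E8.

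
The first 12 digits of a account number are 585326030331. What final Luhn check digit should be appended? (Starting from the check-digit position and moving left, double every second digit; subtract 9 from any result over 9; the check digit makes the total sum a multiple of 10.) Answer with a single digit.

5

Partial digits right→left: 1 3 3 0 3 0 6 2 3 5 8 5
Double every second digit counting from the check-digit position (so the 1st, 3rd, 5th, ... of the partial from the right).
  doubled (with −9 where >9): 2 6 6 3 6 7 → sum 30
  kept as-is: 3 0 0 2 5 5 → sum 15
Total = 30 + 15 = 45.
Check digit = (10 − (45 mod 10)) mod 10 = 5.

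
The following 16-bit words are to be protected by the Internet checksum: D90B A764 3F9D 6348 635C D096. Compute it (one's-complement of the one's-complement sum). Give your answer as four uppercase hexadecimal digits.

A8B6

One's-complement addition (fold any carry out of bit 15 back into bit 0):
  0xD90B + 0xA764 = 0x1806F → wrap carry → 0x8070
  0x8070 + 0x3F9D = 0x0C00D
  0xC00D + 0x6348 = 0x12355 → wrap carry → 0x2356
  0x2356 + 0x635C = 0x086B2
  0x86B2 + 0xD096 = 0x15748 → wrap carry → 0x5749
One's-complement sum = 0x5749.
Checksum = ~0x5749 & 0xFFFF = 0xA8B6.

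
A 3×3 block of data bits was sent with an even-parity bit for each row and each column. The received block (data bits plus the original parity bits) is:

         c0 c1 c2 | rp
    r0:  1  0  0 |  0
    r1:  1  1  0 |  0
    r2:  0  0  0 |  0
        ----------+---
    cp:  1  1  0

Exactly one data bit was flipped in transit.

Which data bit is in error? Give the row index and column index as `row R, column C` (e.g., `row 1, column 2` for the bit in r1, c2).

row 0, column 0

Recompute each row's even parity and compare to rp:
  r0: data parity 1, sent rp 0 → mismatch
  r1: data parity 0, sent rp 0 → ok
  r2: data parity 0, sent rp 0 → ok
Recompute each column's even parity and compare to cp:
  c0: data parity 0, sent cp 1 → mismatch
  c1: data parity 1, sent cp 1 → ok
  c2: data parity 0, sent cp 0 → ok
Exactly one row (r0) and one column (c0) fail → the flipped bit is at their intersection.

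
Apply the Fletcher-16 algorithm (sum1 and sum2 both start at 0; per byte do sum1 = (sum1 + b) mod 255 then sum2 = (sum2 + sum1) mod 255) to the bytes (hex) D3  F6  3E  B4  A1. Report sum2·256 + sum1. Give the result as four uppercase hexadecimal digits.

C45F

Running sums (mod 255):
  after byte 0 (D3): sum1=211, sum2=211
  after byte 1 (F6): sum1=202, sum2=158
  after byte 2 (3E): sum1=9, sum2=167
  after byte 3 (B4): sum1=189, sum2=101
  after byte 4 (A1): sum1=95, sum2=196
Checksum = sum2·256 + sum1 = 196·256 + 95 = 50271 = 0xC45F.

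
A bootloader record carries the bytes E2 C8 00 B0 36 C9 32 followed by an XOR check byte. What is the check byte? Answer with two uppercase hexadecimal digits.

XOR the bytes together:
  start with 0xE2
  0xE2 ⊕ 0xC8 = 0x2A
  0x2A ⊕ 0x00 = 0x2A
  0x2A ⊕ 0xB0 = 0x9A
  0x9A ⊕ 0x36 = 0xAC
  0xAC ⊕ 0xC9 = 0x65
  0x65 ⊕ 0x32 = 0x57

57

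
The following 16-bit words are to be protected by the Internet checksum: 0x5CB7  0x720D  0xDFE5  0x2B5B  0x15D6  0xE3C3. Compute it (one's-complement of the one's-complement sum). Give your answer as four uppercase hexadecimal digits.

2C60

One's-complement addition (fold any carry out of bit 15 back into bit 0):
  0x5CB7 + 0x720D = 0x0CEC4
  0xCEC4 + 0xDFE5 = 0x1AEA9 → wrap carry → 0xAEAA
  0xAEAA + 0x2B5B = 0x0DA05
  0xDA05 + 0x15D6 = 0x0EFDB
  0xEFDB + 0xE3C3 = 0x1D39E → wrap carry → 0xD39F
One's-complement sum = 0xD39F.
Checksum = ~0xD39F & 0xFFFF = 0x2C60.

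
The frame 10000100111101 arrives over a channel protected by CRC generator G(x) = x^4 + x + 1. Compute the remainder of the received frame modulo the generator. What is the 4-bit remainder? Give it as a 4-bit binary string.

0000

Modulo-2 division of 10000100111101 by 10011:
  pos 0: 10000 XOR 10011 = 00011
  pos 3: 11100 XOR 10011 = 01111
  pos 4: 11111 XOR 10011 = 01100
  pos 5: 11001 XOR 10011 = 01010
  pos 6: 10101 XOR 10011 = 00110
  pos 8: 11010 XOR 10011 = 01001
  pos 9: 10011 XOR 10011 = 00000
Remainder = 0000 (zero — the frame passes the CRC check).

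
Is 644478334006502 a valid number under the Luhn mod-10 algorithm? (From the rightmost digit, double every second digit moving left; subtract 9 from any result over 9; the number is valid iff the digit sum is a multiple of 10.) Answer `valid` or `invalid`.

From the right, keep odd positions and double even positions (subtract 9 from any doubled value over 9):
  doubled (positions 2,4,...): 0 3 0 6 7 8 8 → sum 32
  kept (positions 1,3,...): 2 5 0 4 3 7 4 6 → sum 31
Total = 63.
63 mod 10 = 3, so the number is invalid.

invalid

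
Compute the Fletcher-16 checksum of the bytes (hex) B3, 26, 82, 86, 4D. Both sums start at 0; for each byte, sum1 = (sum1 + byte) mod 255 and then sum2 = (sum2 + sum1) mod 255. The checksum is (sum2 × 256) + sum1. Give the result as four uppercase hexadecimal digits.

FC30

Running sums (mod 255):
  after byte 0 (B3): sum1=179, sum2=179
  after byte 1 (26): sum1=217, sum2=141
  after byte 2 (82): sum1=92, sum2=233
  after byte 3 (86): sum1=226, sum2=204
  after byte 4 (4D): sum1=48, sum2=252
Checksum = sum2·256 + sum1 = 252·256 + 48 = 64560 = 0xFC30.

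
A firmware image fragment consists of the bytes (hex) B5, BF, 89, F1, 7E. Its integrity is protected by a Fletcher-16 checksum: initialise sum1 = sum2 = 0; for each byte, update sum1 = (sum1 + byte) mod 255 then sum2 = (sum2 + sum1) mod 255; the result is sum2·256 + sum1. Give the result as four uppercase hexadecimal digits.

Running sums (mod 255):
  after byte 0 (B5): sum1=181, sum2=181
  after byte 1 (BF): sum1=117, sum2=43
  after byte 2 (89): sum1=254, sum2=42
  after byte 3 (F1): sum1=240, sum2=27
  after byte 4 (7E): sum1=111, sum2=138
Checksum = sum2·256 + sum1 = 138·256 + 111 = 35439 = 0x8A6F.

8A6F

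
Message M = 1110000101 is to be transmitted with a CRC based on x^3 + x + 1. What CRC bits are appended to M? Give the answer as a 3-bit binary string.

110

Append 3 zeros: 1110000101000. Divide by 1011 (XOR where the leading bit is 1):
  pos 0: 1110 XOR 1011 = 0101
  pos 1: 1010 XOR 1011 = 0001
  pos 4: 1001 XOR 1011 = 0010
  pos 6: 1001 XOR 1011 = 0010
  pos 8: 1000 XOR 1011 = 0011
Remainder (last 3 bits) = 110. This is the CRC / FCS.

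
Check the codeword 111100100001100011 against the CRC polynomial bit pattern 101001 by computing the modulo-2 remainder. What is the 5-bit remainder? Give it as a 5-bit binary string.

00110

Modulo-2 division of 111100100001100011 by 101001:
  pos 0: 111100 XOR 101001 = 010101
  pos 1: 101011 XOR 101001 = 000010
  pos 5: 100000 XOR 101001 = 001001
  pos 7: 100111 XOR 101001 = 001110
  pos 9: 111000 XOR 101001 = 010001
  pos 10: 100010 XOR 101001 = 001011
  pos 12: 101111 XOR 101001 = 000110
Remainder = 00110 (nonzero — an error is detected).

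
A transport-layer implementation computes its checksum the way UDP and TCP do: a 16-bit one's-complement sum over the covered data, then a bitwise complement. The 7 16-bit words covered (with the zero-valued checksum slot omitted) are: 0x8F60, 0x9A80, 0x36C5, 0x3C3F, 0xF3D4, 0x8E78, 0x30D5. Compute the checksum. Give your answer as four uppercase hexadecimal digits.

AFF7

One's-complement addition (fold any carry out of bit 15 back into bit 0):
  0x8F60 + 0x9A80 = 0x129E0 → wrap carry → 0x29E1
  0x29E1 + 0x36C5 = 0x060A6
  0x60A6 + 0x3C3F = 0x09CE5
  0x9CE5 + 0xF3D4 = 0x190B9 → wrap carry → 0x90BA
  0x90BA + 0x8E78 = 0x11F32 → wrap carry → 0x1F33
  0x1F33 + 0x30D5 = 0x05008
One's-complement sum = 0x5008.
Checksum = ~0x5008 & 0xFFFF = 0xAFF7.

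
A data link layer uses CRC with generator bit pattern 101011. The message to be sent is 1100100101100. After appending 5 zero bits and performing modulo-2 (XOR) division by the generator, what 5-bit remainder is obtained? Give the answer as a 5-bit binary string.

00011

Append 5 zeros: 110010010110000000. Divide by 101011 (XOR where the leading bit is 1):
  pos 0: 110010 XOR 101011 = 011001
  pos 1: 110010 XOR 101011 = 011001
  pos 2: 110011 XOR 101011 = 011000
  pos 3: 110000 XOR 101011 = 011011
  pos 4: 110111 XOR 101011 = 011100
  pos 5: 111001 XOR 101011 = 010010
  pos 6: 100100 XOR 101011 = 001111
  pos 8: 111100 XOR 101011 = 010111
  pos 9: 101110 XOR 101011 = 000101
  pos 12: 101000 XOR 101011 = 000011
Remainder (last 5 bits) = 00011. This is the CRC / FCS.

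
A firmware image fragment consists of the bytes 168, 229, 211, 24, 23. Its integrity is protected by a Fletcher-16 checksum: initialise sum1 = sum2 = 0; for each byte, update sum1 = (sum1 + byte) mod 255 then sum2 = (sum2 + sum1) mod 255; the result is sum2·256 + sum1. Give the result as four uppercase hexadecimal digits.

Running sums (mod 255):
  after byte 0 (168): sum1=168, sum2=168
  after byte 1 (229): sum1=142, sum2=55
  after byte 2 (211): sum1=98, sum2=153
  after byte 3 (24): sum1=122, sum2=20
  after byte 4 (23): sum1=145, sum2=165
Checksum = sum2·256 + sum1 = 165·256 + 145 = 42385 = 0xA591.

A591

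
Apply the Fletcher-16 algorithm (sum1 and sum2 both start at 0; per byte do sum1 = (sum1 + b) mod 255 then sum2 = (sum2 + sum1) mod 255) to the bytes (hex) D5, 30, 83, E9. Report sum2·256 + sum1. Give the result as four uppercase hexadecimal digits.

Running sums (mod 255):
  after byte 0 (D5): sum1=213, sum2=213
  after byte 1 (30): sum1=6, sum2=219
  after byte 2 (83): sum1=137, sum2=101
  after byte 3 (E9): sum1=115, sum2=216
Checksum = sum2·256 + sum1 = 216·256 + 115 = 55411 = 0xD873.

D873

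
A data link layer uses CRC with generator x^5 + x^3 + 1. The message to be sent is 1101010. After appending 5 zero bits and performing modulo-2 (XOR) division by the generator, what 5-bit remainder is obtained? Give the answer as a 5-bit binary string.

10100

Append 5 zeros: 110101000000. Divide by 101001 (XOR where the leading bit is 1):
  pos 0: 110101 XOR 101001 = 011100
  pos 1: 111000 XOR 101001 = 010001
  pos 2: 100010 XOR 101001 = 001011
  pos 4: 101100 XOR 101001 = 000101
Remainder (last 5 bits) = 10100. This is the CRC / FCS.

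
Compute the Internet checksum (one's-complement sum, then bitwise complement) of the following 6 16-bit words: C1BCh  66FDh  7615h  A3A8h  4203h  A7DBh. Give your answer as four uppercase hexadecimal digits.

D3A8

One's-complement addition (fold any carry out of bit 15 back into bit 0):
  0xC1BC + 0x66FD = 0x128B9 → wrap carry → 0x28BA
  0x28BA + 0x7615 = 0x09ECF
  0x9ECF + 0xA3A8 = 0x14277 → wrap carry → 0x4278
  0x4278 + 0x4203 = 0x0847B
  0x847B + 0xA7DB = 0x12C56 → wrap carry → 0x2C57
One's-complement sum = 0x2C57.
Checksum = ~0x2C57 & 0xFFFF = 0xD3A8.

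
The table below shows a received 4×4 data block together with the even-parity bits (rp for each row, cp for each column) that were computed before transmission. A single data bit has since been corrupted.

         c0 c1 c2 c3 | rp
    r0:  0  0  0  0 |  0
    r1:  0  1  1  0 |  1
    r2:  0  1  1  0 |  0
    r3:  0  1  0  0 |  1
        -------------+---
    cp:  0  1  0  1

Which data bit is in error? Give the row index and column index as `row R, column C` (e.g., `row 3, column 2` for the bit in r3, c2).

Recompute each row's even parity and compare to rp:
  r0: data parity 0, sent rp 0 → ok
  r1: data parity 0, sent rp 1 → mismatch
  r2: data parity 0, sent rp 0 → ok
  r3: data parity 1, sent rp 1 → ok
Recompute each column's even parity and compare to cp:
  c0: data parity 0, sent cp 0 → ok
  c1: data parity 1, sent cp 1 → ok
  c2: data parity 0, sent cp 0 → ok
  c3: data parity 0, sent cp 1 → mismatch
Exactly one row (r1) and one column (c3) fail → the flipped bit is at their intersection.

row 1, column 3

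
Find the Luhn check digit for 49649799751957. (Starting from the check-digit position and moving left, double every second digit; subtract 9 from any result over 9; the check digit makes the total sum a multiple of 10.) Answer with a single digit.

Partial digits right→left: 7 5 9 1 5 7 9 9 7 9 4 6 9 4
Double every second digit counting from the check-digit position (so the 1st, 3rd, 5th, ... of the partial from the right).
  doubled (with −9 where >9): 5 9 1 9 5 8 9 → sum 46
  kept as-is: 5 1 7 9 9 6 4 → sum 41
Total = 46 + 41 = 87.
Check digit = (10 − (87 mod 10)) mod 10 = 3.

3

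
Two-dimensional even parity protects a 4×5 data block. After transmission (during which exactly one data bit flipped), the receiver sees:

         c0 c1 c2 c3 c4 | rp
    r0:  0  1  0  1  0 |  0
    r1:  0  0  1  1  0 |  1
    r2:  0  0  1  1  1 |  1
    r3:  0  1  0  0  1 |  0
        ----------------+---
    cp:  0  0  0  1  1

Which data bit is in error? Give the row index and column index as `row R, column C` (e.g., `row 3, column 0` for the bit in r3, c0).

row 1, column 4

Recompute each row's even parity and compare to rp:
  r0: data parity 0, sent rp 0 → ok
  r1: data parity 0, sent rp 1 → mismatch
  r2: data parity 1, sent rp 1 → ok
  r3: data parity 0, sent rp 0 → ok
Recompute each column's even parity and compare to cp:
  c0: data parity 0, sent cp 0 → ok
  c1: data parity 0, sent cp 0 → ok
  c2: data parity 0, sent cp 0 → ok
  c3: data parity 1, sent cp 1 → ok
  c4: data parity 0, sent cp 1 → mismatch
Exactly one row (r1) and one column (c4) fail → the flipped bit is at their intersection.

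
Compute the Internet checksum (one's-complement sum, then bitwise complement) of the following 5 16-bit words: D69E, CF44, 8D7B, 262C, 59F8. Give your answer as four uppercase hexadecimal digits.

4C7C

One's-complement addition (fold any carry out of bit 15 back into bit 0):
  0xD69E + 0xCF44 = 0x1A5E2 → wrap carry → 0xA5E3
  0xA5E3 + 0x8D7B = 0x1335E → wrap carry → 0x335F
  0x335F + 0x262C = 0x0598B
  0x598B + 0x59F8 = 0x0B383
One's-complement sum = 0xB383.
Checksum = ~0xB383 & 0xFFFF = 0x4C7C.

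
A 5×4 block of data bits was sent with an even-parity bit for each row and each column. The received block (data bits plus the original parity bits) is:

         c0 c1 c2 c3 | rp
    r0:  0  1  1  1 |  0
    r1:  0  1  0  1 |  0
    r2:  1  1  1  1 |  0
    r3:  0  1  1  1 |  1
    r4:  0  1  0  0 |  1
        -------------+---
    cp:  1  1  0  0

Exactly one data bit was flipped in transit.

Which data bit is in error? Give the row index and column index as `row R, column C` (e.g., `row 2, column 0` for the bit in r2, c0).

row 0, column 2

Recompute each row's even parity and compare to rp:
  r0: data parity 1, sent rp 0 → mismatch
  r1: data parity 0, sent rp 0 → ok
  r2: data parity 0, sent rp 0 → ok
  r3: data parity 1, sent rp 1 → ok
  r4: data parity 1, sent rp 1 → ok
Recompute each column's even parity and compare to cp:
  c0: data parity 1, sent cp 1 → ok
  c1: data parity 1, sent cp 1 → ok
  c2: data parity 1, sent cp 0 → mismatch
  c3: data parity 0, sent cp 0 → ok
Exactly one row (r0) and one column (c2) fail → the flipped bit is at their intersection.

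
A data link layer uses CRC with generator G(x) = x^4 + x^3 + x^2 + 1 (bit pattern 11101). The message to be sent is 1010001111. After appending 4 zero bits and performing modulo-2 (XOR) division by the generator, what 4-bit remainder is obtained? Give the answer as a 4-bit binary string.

Append 4 zeros: 10100011110000. Divide by 11101 (XOR where the leading bit is 1):
  pos 0: 10100 XOR 11101 = 01001
  pos 1: 10010 XOR 11101 = 01111
  pos 2: 11111 XOR 11101 = 00010
  pos 5: 10111 XOR 11101 = 01010
  pos 6: 10100 XOR 11101 = 01001
  pos 7: 10010 XOR 11101 = 01111
  pos 8: 11110 XOR 11101 = 00011
Remainder (last 4 bits) = 0110. This is the CRC / FCS.

0110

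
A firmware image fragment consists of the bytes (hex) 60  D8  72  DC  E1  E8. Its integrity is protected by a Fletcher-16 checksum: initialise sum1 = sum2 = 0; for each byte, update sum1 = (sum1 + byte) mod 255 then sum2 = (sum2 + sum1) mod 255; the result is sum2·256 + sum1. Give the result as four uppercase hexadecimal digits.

8B53

Running sums (mod 255):
  after byte 0 (60): sum1=96, sum2=96
  after byte 1 (D8): sum1=57, sum2=153
  after byte 2 (72): sum1=171, sum2=69
  after byte 3 (DC): sum1=136, sum2=205
  after byte 4 (E1): sum1=106, sum2=56
  after byte 5 (E8): sum1=83, sum2=139
Checksum = sum2·256 + sum1 = 139·256 + 83 = 35667 = 0x8B53.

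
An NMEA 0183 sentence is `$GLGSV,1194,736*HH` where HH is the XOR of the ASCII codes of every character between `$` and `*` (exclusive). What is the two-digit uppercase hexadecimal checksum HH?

76

XOR the ASCII codes of the payload characters:
  'G' = 0x47 → acc = 0x47
  'L' = 0x4C → acc = 0x0B
  'G' = 0x47 → acc = 0x4C
  'S' = 0x53 → acc = 0x1F
  'V' = 0x56 → acc = 0x49
  ',' = 0x2C → acc = 0x65
  '1' = 0x31 → acc = 0x54
  '1' = 0x31 → acc = 0x65
  '9' = 0x39 → acc = 0x5C
  '4' = 0x34 → acc = 0x68
  ',' = 0x2C → acc = 0x44
  '7' = 0x37 → acc = 0x73
  '3' = 0x33 → acc = 0x40
  '6' = 0x36 → acc = 0x76
Checksum = 0x76.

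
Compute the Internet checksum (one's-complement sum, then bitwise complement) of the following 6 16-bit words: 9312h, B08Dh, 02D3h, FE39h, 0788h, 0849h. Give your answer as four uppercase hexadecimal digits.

One's-complement addition (fold any carry out of bit 15 back into bit 0):
  0x9312 + 0xB08D = 0x1439F → wrap carry → 0x43A0
  0x43A0 + 0x02D3 = 0x04673
  0x4673 + 0xFE39 = 0x144AC → wrap carry → 0x44AD
  0x44AD + 0x0788 = 0x04C35
  0x4C35 + 0x0849 = 0x0547E
One's-complement sum = 0x547E.
Checksum = ~0x547E & 0xFFFF = 0xAB81.

AB81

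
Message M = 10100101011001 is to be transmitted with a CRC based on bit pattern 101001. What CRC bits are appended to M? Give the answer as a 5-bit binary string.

Append 5 zeros: 1010010101100100000. Divide by 101001 (XOR where the leading bit is 1):
  pos 0: 101001 XOR 101001 = 000000
  pos 7: 101100 XOR 101001 = 000101
  pos 10: 101100 XOR 101001 = 000101
  pos 13: 101000 XOR 101001 = 000001
Remainder (last 5 bits) = 00001. This is the CRC / FCS.

00001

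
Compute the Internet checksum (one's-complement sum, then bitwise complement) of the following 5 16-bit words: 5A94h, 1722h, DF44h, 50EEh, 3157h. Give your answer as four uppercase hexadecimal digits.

One's-complement addition (fold any carry out of bit 15 back into bit 0):
  0x5A94 + 0x1722 = 0x071B6
  0x71B6 + 0xDF44 = 0x150FA → wrap carry → 0x50FB
  0x50FB + 0x50EE = 0x0A1E9
  0xA1E9 + 0x3157 = 0x0D340
One's-complement sum = 0xD340.
Checksum = ~0xD340 & 0xFFFF = 0x2CBF.

2CBF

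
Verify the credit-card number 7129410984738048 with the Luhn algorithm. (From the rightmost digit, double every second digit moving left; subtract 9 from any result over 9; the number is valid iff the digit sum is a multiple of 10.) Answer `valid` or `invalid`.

invalid

From the right, keep odd positions and double even positions (subtract 9 from any doubled value over 9):
  doubled (positions 2,4,...): 8 7 5 7 0 8 4 5 → sum 44
  kept (positions 1,3,...): 8 0 3 4 9 1 9 1 → sum 35
Total = 79.
79 mod 10 = 9, so the number is invalid.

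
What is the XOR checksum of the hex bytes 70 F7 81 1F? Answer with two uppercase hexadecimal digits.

XOR the bytes together:
  start with 0x70
  0x70 ⊕ 0xF7 = 0x87
  0x87 ⊕ 0x81 = 0x06
  0x06 ⊕ 0x1F = 0x19

19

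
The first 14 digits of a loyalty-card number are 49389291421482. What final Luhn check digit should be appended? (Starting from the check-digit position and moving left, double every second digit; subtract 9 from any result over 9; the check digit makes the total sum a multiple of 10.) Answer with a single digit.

Partial digits right→left: 2 8 4 1 2 4 1 9 2 9 8 3 9 4
Double every second digit counting from the check-digit position (so the 1st, 3rd, 5th, ... of the partial from the right).
  doubled (with −9 where >9): 4 8 4 2 4 7 9 → sum 38
  kept as-is: 8 1 4 9 9 3 4 → sum 38
Total = 38 + 38 = 76.
Check digit = (10 − (76 mod 10)) mod 10 = 4.

4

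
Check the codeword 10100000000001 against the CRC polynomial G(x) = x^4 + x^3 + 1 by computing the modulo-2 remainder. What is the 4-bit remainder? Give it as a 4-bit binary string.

Modulo-2 division of 10100000000001 by 11001:
  pos 0: 10100 XOR 11001 = 01101
  pos 1: 11010 XOR 11001 = 00011
  pos 4: 11000 XOR 11001 = 00001
  pos 8: 10000 XOR 11001 = 01001
  pos 9: 10011 XOR 11001 = 01010
Remainder = 1010 (nonzero — an error is detected).

1010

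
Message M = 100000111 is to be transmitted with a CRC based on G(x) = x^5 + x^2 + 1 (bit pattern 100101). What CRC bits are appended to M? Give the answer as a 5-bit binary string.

00111

Append 5 zeros: 10000011100000. Divide by 100101 (XOR where the leading bit is 1):
  pos 0: 100000 XOR 100101 = 000101
  pos 3: 101111 XOR 100101 = 001010
  pos 5: 101000 XOR 100101 = 001101
  pos 7: 110100 XOR 100101 = 010001
  pos 8: 100010 XOR 100101 = 000111
Remainder (last 5 bits) = 00111. This is the CRC / FCS.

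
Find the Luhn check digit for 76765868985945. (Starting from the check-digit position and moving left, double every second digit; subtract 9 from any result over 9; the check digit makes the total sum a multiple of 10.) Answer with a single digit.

Partial digits right→left: 5 4 9 5 8 9 8 6 8 5 6 7 6 7
Double every second digit counting from the check-digit position (so the 1st, 3rd, 5th, ... of the partial from the right).
  doubled (with −9 where >9): 1 9 7 7 7 3 3 → sum 37
  kept as-is: 4 5 9 6 5 7 7 → sum 43
Total = 37 + 43 = 80.
Check digit = (10 − (80 mod 10)) mod 10 = 0.

0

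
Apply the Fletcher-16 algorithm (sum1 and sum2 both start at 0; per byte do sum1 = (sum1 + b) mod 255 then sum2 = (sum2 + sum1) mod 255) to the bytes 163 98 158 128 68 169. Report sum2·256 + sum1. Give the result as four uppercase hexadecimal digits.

EF13

Running sums (mod 255):
  after byte 0 (163): sum1=163, sum2=163
  after byte 1 (98): sum1=6, sum2=169
  after byte 2 (158): sum1=164, sum2=78
  after byte 3 (128): sum1=37, sum2=115
  after byte 4 (68): sum1=105, sum2=220
  after byte 5 (169): sum1=19, sum2=239
Checksum = sum2·256 + sum1 = 239·256 + 19 = 61203 = 0xEF13.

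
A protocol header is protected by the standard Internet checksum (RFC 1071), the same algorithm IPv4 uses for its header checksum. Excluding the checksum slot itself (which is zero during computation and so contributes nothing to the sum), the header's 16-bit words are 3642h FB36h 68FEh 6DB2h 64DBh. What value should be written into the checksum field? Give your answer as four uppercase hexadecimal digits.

92FA

One's-complement addition (fold any carry out of bit 15 back into bit 0):
  0x3642 + 0xFB36 = 0x13178 → wrap carry → 0x3179
  0x3179 + 0x68FE = 0x09A77
  0x9A77 + 0x6DB2 = 0x10829 → wrap carry → 0x082A
  0x082A + 0x64DB = 0x06D05
One's-complement sum = 0x6D05.
Checksum = ~0x6D05 & 0xFFFF = 0x92FA.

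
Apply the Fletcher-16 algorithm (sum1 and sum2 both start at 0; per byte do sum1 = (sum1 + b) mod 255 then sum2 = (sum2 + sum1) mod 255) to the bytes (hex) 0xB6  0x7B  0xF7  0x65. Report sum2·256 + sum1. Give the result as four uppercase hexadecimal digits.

Running sums (mod 255):
  after byte 0 (0xB6): sum1=182, sum2=182
  after byte 1 (0x7B): sum1=50, sum2=232
  after byte 2 (0xF7): sum1=42, sum2=19
  after byte 3 (0x65): sum1=143, sum2=162
Checksum = sum2·256 + sum1 = 162·256 + 143 = 41615 = 0xA28F.

A28F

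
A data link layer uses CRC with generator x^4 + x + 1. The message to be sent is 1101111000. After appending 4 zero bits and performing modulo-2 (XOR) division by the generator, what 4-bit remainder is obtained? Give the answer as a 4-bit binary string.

0001

Append 4 zeros: 11011110000000. Divide by 10011 (XOR where the leading bit is 1):
  pos 0: 11011 XOR 10011 = 01000
  pos 1: 10001 XOR 10011 = 00010
  pos 4: 10100 XOR 10011 = 00111
  pos 6: 11100 XOR 10011 = 01111
  pos 7: 11110 XOR 10011 = 01101
  pos 8: 11010 XOR 10011 = 01001
  pos 9: 10010 XOR 10011 = 00001
Remainder (last 4 bits) = 0001. This is the CRC / FCS.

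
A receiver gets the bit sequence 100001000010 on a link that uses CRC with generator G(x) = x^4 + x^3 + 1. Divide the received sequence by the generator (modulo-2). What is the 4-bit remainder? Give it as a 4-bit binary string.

Modulo-2 division of 100001000010 by 11001:
  pos 0: 10000 XOR 11001 = 01001
  pos 1: 10011 XOR 11001 = 01010
  pos 2: 10100 XOR 11001 = 01101
  pos 3: 11010 XOR 11001 = 00011
  pos 6: 11001 XOR 11001 = 00000
Remainder = 0000 (zero — the frame passes the CRC check).

0000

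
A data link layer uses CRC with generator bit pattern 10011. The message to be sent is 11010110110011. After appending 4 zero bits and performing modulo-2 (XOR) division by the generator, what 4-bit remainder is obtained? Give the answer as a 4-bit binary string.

Append 4 zeros: 110101101100110000. Divide by 10011 (XOR where the leading bit is 1):
  pos 0: 11010 XOR 10011 = 01001
  pos 1: 10011 XOR 10011 = 00000
  pos 6: 10110 XOR 10011 = 00101
  pos 8: 10101 XOR 10011 = 00110
  pos 10: 11010 XOR 10011 = 01001
  pos 11: 10010 XOR 10011 = 00001
Remainder (last 4 bits) = 0100. This is the CRC / FCS.

0100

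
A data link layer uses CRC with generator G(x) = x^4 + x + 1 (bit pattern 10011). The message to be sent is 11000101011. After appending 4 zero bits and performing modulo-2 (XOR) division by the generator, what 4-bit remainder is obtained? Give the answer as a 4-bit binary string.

Append 4 zeros: 110001010110000. Divide by 10011 (XOR where the leading bit is 1):
  pos 0: 11000 XOR 10011 = 01011
  pos 1: 10111 XOR 10011 = 00100
  pos 3: 10001 XOR 10011 = 00010
  pos 6: 10011 XOR 10011 = 00000
Remainder (last 4 bits) = 0000. This is the CRC / FCS.

0000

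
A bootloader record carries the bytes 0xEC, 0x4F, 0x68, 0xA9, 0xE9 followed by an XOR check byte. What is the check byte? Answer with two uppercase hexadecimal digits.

XOR the bytes together:
  start with 0xEC
  0xEC ⊕ 0x4F = 0xA3
  0xA3 ⊕ 0x68 = 0xCB
  0xCB ⊕ 0xA9 = 0x62
  0x62 ⊕ 0xE9 = 0x8B

8B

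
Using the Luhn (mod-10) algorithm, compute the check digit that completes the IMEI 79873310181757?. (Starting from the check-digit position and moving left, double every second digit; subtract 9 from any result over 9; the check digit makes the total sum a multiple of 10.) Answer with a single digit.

7

Partial digits right→left: 7 5 7 1 8 1 0 1 3 3 7 8 9 7
Double every second digit counting from the check-digit position (so the 1st, 3rd, 5th, ... of the partial from the right).
  doubled (with −9 where >9): 5 5 7 0 6 5 9 → sum 37
  kept as-is: 5 1 1 1 3 8 7 → sum 26
Total = 37 + 26 = 63.
Check digit = (10 − (63 mod 10)) mod 10 = 7.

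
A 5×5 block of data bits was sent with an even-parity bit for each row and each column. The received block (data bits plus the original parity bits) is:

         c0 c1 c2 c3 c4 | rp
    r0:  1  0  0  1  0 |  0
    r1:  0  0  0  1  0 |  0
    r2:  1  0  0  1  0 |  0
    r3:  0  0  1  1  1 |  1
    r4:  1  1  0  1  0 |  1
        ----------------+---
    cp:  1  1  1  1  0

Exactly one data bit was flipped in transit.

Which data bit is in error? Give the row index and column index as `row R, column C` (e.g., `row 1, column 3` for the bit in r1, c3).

Recompute each row's even parity and compare to rp:
  r0: data parity 0, sent rp 0 → ok
  r1: data parity 1, sent rp 0 → mismatch
  r2: data parity 0, sent rp 0 → ok
  r3: data parity 1, sent rp 1 → ok
  r4: data parity 1, sent rp 1 → ok
Recompute each column's even parity and compare to cp:
  c0: data parity 1, sent cp 1 → ok
  c1: data parity 1, sent cp 1 → ok
  c2: data parity 1, sent cp 1 → ok
  c3: data parity 1, sent cp 1 → ok
  c4: data parity 1, sent cp 0 → mismatch
Exactly one row (r1) and one column (c4) fail → the flipped bit is at their intersection.

row 1, column 4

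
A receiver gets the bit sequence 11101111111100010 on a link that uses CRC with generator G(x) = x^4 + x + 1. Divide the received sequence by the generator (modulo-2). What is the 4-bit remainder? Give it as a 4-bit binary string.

Modulo-2 division of 11101111111100010 by 10011:
  pos 0: 11101 XOR 10011 = 01110
  pos 1: 11101 XOR 10011 = 01110
  pos 2: 11101 XOR 10011 = 01110
  pos 3: 11101 XOR 10011 = 01110
  pos 4: 11101 XOR 10011 = 01110
  pos 5: 11101 XOR 10011 = 01110
  pos 6: 11101 XOR 10011 = 01110
  pos 7: 11101 XOR 10011 = 01110
  pos 8: 11100 XOR 10011 = 01111
  pos 9: 11110 XOR 10011 = 01101
  pos 10: 11010 XOR 10011 = 01001
  pos 11: 10011 XOR 10011 = 00000
Remainder = 0000 (zero — the frame passes the CRC check).

0000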